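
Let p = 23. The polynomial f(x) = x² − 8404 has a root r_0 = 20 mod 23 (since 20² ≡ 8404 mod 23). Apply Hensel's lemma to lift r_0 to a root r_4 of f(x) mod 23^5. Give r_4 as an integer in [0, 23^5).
r_4 = 4803064 (mod 6436343)

Hensel's recurrence: r_{i+1} = r_i − f(r_i)·(f′(r_i))^{-1} mod 23^{i+2}, with f′(x) = 2x. Iterate:
  r_0 = 20 (mod 23)
  r_1 = 273 (mod 529)
  r_2 = 9266 (mod 12167)
  r_3 = 45767 (mod 279841)
  r_4 = 4803064 (mod 6436343)
Final: r_4 = 4803064, and one checks f(r_4) ≡ 0 mod 23^5.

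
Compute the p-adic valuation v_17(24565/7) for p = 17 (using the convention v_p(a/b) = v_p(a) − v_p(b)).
v_17(24565/7) = 3

Factor powers of 17 from the numerator and denominator of the reduced fraction: 24565 = 17^3 · 5 and 7 = 17^0 · 7. Apply v_p(a/b) = v_p(a) − v_p(b): v_17(24565/7) = 3 − 0 = 3.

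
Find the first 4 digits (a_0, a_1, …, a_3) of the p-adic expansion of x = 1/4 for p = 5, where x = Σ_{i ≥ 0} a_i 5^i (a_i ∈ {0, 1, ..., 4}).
(a_0, …, a_3) = (4, 3, 3, 3)

v_5(1/4) = 0 (numerator and denominator both coprime to 5), so x ∈ ℤ_5^×. Compute digits iteratively via a_i = x_i mod 5, x_{i+1} = (x_i − a_i)/5, with x_0 = x:
  x_0 = 1/4;  a_0 = 4;  x_1 = (x_0 − 4)/5 = -3/4
  x_1 = -3/4;  a_1 = 3;  x_2 = (x_1 − 3)/5 = -3/4
  x_2 = -3/4;  a_2 = 3;  x_3 = (x_2 − 3)/5 = -3/4
  x_3 = -3/4;  a_3 = 3;  x_4 = (x_3 − 3)/5 = -3/4
Digits: (4, 3, 3, 3).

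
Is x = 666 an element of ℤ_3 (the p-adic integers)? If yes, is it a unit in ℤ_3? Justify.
x ∈ ℤ_3 but not a unit; v_3(x) = 2 > 0

ℤ_3 = {x ∈ ℚ_3 : v_3(x) ≥ 0} and ℤ_3^× = {x ∈ ℤ_3 : v_3(x) = 0}. Here v_3(666) = v_3(num) − v_3(den) = 2; compare against these criteria.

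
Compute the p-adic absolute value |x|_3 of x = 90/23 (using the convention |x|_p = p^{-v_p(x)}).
|90/23|_3 = 1/9

Step 1 — compute v_3(x) by factoring powers of 3 out of the numerator and denominator: v_3(90/23) = 2. Step 2 — apply |x|_p = p^{-v_p(x)} = 3^{-2} = 1/9.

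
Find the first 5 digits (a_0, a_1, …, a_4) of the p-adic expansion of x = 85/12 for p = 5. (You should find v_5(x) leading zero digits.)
(a_0, …, a_4) = (0, 1, 3, 4, 2)

v_5(85/12) = 1, so a_0 = ... = a_0 = 0. Factor out: x = 5^1 · u with u = 17/12 a unit in ℤ_5. Expand u iteratively via a_{v+i} = u_i mod 5, u_{i+1} = (u_i − a_{v+i})/5:
  u_0 = 17/12;  a_1 = 1;  u_1 = (u_0 − 1)/5 = 1/12
  u_1 = 1/12;  a_2 = 3;  u_2 = (u_1 − 3)/5 = -7/12
  u_2 = -7/12;  a_3 = 4;  u_3 = (u_2 − 4)/5 = -11/12
  u_3 = -11/12;  a_4 = 2;  u_4 = (u_3 − 2)/5 = -7/12
Digits: (0, 1, 3, 4, 2).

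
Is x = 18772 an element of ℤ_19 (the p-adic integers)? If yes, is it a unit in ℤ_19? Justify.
x ∈ ℤ_19 but not a unit; v_19(x) = 2 > 0

ℤ_19 = {x ∈ ℚ_19 : v_19(x) ≥ 0} and ℤ_19^× = {x ∈ ℤ_19 : v_19(x) = 0}. Here v_19(18772) = v_19(num) − v_19(den) = 2; compare against these criteria.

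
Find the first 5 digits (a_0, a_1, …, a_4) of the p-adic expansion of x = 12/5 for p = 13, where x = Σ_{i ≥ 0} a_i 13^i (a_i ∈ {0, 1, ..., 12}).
(a_0, …, a_4) = (5, 5, 10, 7, 2)

v_13(12/5) = 0 (numerator and denominator both coprime to 13), so x ∈ ℤ_13^×. Compute digits iteratively via a_i = x_i mod 13, x_{i+1} = (x_i − a_i)/13, with x_0 = x:
  x_0 = 12/5;  a_0 = 5;  x_1 = (x_0 − 5)/13 = -1/5
  x_1 = -1/5;  a_1 = 5;  x_2 = (x_1 − 5)/13 = -2/5
  x_2 = -2/5;  a_2 = 10;  x_3 = (x_2 − 10)/13 = -4/5
  x_3 = -4/5;  a_3 = 7;  x_4 = (x_3 − 7)/13 = -3/5
  x_4 = -3/5;  a_4 = 2;  x_5 = (x_4 − 2)/13 = -1/5
Digits: (5, 5, 10, 7, 2).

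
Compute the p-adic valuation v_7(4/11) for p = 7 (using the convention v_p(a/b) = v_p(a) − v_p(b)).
v_7(4/11) = 0

Factor powers of 7 from the numerator and denominator of the reduced fraction: 4 = 7^0 · 4 and 11 = 7^0 · 11. Apply v_p(a/b) = v_p(a) − v_p(b): v_7(4/11) = 0 − 0 = 0.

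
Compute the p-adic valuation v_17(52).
v_17(52) = 0

v_17(n) is the largest exponent k such that 17^k divides n. Factor out: 52 = 17^0 · 52. (Sign doesn't affect v_p.) So v_17(52) = 0.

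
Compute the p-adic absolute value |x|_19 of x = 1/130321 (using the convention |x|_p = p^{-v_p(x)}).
|1/130321|_19 = 130321

Step 1 — compute v_19(x) by factoring powers of 19 out of the numerator and denominator: v_19(1/130321) = -4. Step 2 — apply |x|_p = p^{-v_p(x)} = 19^{4} = 130321.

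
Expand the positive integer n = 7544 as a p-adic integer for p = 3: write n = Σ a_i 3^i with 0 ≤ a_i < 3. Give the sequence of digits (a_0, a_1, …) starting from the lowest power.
(a_0, a_1, …) = (2, 0, 1, 0, 0, 1, 1, 0, 1)

Repeated division by 3 gives the digits low-to-high: 7544 = 2 + 1·3^2 + 1·3^5 + 1·3^6 + 1·3^8. Digit sequence: (2, 0, 1, 0, 0, 1, 1, 0, 1).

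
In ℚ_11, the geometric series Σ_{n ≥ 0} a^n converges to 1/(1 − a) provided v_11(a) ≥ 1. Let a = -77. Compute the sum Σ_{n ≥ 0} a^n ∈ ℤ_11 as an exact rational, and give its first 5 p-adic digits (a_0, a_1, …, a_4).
Σ a^n = 1/(1 − a) = 1/78;  first 5 digits = (1, 4, 4, 2, 5)

v_11(a) = 1 ≥ 1, so the series converges in ℤ_11 to 1/(1 − a) = 1/(1 − (-77)) = 1/78. Expand this rational in ℤ_11: compute digits iteratively via d_i = x_i mod 11, x_{i+1} = (x_i − d_i)/11. The first 5 digits are (1, 4, 4, 2, 5).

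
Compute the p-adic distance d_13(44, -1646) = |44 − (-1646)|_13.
d_13(44, -1646) = 1/169

Step 1 — x − y = 44 − (-1646) = 1690. Step 2 — v_13(1690) = 2 (factor: 1690 = (13^2 · 10); the sign does not affect v_p). Step 3 — |x − y|_13 = 13^{-2} = 1/169.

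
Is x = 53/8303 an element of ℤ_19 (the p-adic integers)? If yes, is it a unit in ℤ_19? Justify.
x ∉ ℤ_19 (v_19(x) = -2 < 0)

ℤ_19 = {x ∈ ℚ_19 : v_19(x) ≥ 0} and ℤ_19^× = {x ∈ ℤ_19 : v_19(x) = 0}. Here v_19(53/8303) = v_19(num) − v_19(den) = -2; compare against these criteria.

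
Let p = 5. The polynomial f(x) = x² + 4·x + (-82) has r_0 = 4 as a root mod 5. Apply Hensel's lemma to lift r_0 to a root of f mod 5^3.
r_2 = 29 (mod 125)

Hensel: r_{i+1} = r_i − f(r_i)·(f′(r_i))^{-1} mod 5^{i+2}, f′(x) = 2x + 4. Iterate:
  r_0 = 4 (mod 5)
  r_1 = 4 (mod 25)
  r_2 = 29 (mod 125)
Final: r = 29 satisfies f(r) ≡ 0 mod 5^3.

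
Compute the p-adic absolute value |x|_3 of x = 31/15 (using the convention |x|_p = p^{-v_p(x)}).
|31/15|_3 = 3

Step 1 — compute v_3(x) by factoring powers of 3 out of the numerator and denominator: v_3(31/15) = -1. Step 2 — apply |x|_p = p^{-v_p(x)} = 3^{1} = 3.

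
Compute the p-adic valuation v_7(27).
v_7(27) = 0

v_7(n) is the largest exponent k such that 7^k divides n. Factor out: 27 = 7^0 · 27. (Sign doesn't affect v_p.) So v_7(27) = 0.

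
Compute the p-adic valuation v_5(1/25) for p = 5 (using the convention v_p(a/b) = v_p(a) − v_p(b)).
v_5(1/25) = -2

Factor powers of 5 from the numerator and denominator of the reduced fraction: 1 = 5^0 · 1 and 25 = 5^2 · 1. Apply v_p(a/b) = v_p(a) − v_p(b): v_5(1/25) = 0 − 2 = -2.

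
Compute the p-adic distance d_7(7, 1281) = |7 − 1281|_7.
d_7(7, 1281) = 1/49

Step 1 — x − y = 7 − 1281 = -1274. Step 2 — v_7(-1274) = 2 (factor: -1274 = −(7^2 · 26); the sign does not affect v_p). Step 3 — |x − y|_7 = 7^{-2} = 1/49.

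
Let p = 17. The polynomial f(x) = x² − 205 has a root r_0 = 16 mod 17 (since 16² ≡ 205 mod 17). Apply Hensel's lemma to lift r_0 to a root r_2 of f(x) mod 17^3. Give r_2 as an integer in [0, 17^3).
r_2 = 186 (mod 4913)

Hensel's recurrence: r_{i+1} = r_i − f(r_i)·(f′(r_i))^{-1} mod 17^{i+2}, with f′(x) = 2x. Iterate:
  r_0 = 16 (mod 17)
  r_1 = 186 (mod 289)
  r_2 = 186 (mod 4913)
Final: r_2 = 186, and one checks f(r_2) ≡ 0 mod 17^3.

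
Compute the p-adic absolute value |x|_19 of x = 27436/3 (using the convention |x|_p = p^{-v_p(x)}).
|27436/3|_19 = 1/6859

Step 1 — compute v_19(x) by factoring powers of 19 out of the numerator and denominator: v_19(27436/3) = 3. Step 2 — apply |x|_p = p^{-v_p(x)} = 19^{-3} = 1/6859.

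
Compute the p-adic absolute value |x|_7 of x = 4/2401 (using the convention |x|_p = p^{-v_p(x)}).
|4/2401|_7 = 2401

Step 1 — compute v_7(x) by factoring powers of 7 out of the numerator and denominator: v_7(4/2401) = -4. Step 2 — apply |x|_p = p^{-v_p(x)} = 7^{4} = 2401.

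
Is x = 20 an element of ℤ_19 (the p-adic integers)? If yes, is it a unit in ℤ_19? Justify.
x ∈ ℤ_19^× (unit); v_19(x) = 0

ℤ_19 = {x ∈ ℚ_19 : v_19(x) ≥ 0} and ℤ_19^× = {x ∈ ℤ_19 : v_19(x) = 0}. Here v_19(20) = v_19(num) − v_19(den) = 0; compare against these criteria.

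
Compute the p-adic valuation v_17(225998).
v_17(225998) = 3

v_17(n) is the largest exponent k such that 17^k divides n. Factor out: 225998 = 17^3 · 46. (Sign doesn't affect v_p.) So v_17(225998) = 3.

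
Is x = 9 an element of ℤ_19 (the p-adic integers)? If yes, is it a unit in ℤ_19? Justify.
x ∈ ℤ_19^× (unit); v_19(x) = 0

ℤ_19 = {x ∈ ℚ_19 : v_19(x) ≥ 0} and ℤ_19^× = {x ∈ ℤ_19 : v_19(x) = 0}. Here v_19(9) = v_19(num) − v_19(den) = 0; compare against these criteria.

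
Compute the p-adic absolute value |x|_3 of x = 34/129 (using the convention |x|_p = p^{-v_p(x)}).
|34/129|_3 = 3

Step 1 — compute v_3(x) by factoring powers of 3 out of the numerator and denominator: v_3(34/129) = -1. Step 2 — apply |x|_p = p^{-v_p(x)} = 3^{1} = 3.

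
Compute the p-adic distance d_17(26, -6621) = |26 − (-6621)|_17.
d_17(26, -6621) = 1/289

Step 1 — x − y = 26 − (-6621) = 6647. Step 2 — v_17(6647) = 2 (factor: 6647 = (17^2 · 23); the sign does not affect v_p). Step 3 — |x − y|_17 = 17^{-2} = 1/289.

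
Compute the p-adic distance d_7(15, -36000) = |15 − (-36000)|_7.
d_7(15, -36000) = 1/2401

Step 1 — x − y = 15 − (-36000) = 36015. Step 2 — v_7(36015) = 4 (factor: 36015 = (7^4 · 15); the sign does not affect v_p). Step 3 — |x − y|_7 = 7^{-4} = 1/2401.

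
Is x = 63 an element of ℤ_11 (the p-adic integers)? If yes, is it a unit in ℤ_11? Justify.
x ∈ ℤ_11^× (unit); v_11(x) = 0

ℤ_11 = {x ∈ ℚ_11 : v_11(x) ≥ 0} and ℤ_11^× = {x ∈ ℤ_11 : v_11(x) = 0}. Here v_11(63) = v_11(num) − v_11(den) = 0; compare against these criteria.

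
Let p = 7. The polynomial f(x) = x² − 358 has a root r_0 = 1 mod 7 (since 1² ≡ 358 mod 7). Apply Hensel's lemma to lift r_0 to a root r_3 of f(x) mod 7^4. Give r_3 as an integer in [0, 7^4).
r_3 = 1527 (mod 2401)

Hensel's recurrence: r_{i+1} = r_i − f(r_i)·(f′(r_i))^{-1} mod 7^{i+2}, with f′(x) = 2x. Iterate:
  r_0 = 1 (mod 7)
  r_1 = 8 (mod 49)
  r_2 = 155 (mod 343)
  r_3 = 1527 (mod 2401)
Final: r_3 = 1527, and one checks f(r_3) ≡ 0 mod 7^4.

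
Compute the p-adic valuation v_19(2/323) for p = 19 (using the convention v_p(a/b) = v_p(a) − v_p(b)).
v_19(2/323) = -1

Factor powers of 19 from the numerator and denominator of the reduced fraction: 2 = 19^0 · 2 and 323 = 19^1 · 17. Apply v_p(a/b) = v_p(a) − v_p(b): v_19(2/323) = 0 − 1 = -1.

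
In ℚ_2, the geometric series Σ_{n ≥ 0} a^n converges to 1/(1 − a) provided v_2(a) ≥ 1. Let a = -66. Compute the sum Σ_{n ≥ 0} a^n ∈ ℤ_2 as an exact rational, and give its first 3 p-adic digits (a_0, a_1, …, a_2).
Σ a^n = 1/(1 − a) = 1/67;  first 3 digits = (1, 1, 0)

v_2(a) = 1 ≥ 1, so the series converges in ℤ_2 to 1/(1 − a) = 1/(1 − (-66)) = 1/67. Expand this rational in ℤ_2: compute digits iteratively via d_i = x_i mod 2, x_{i+1} = (x_i − d_i)/2. The first 3 digits are (1, 1, 0).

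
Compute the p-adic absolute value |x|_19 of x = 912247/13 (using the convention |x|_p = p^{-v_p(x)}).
|912247/13|_19 = 1/130321

Step 1 — compute v_19(x) by factoring powers of 19 out of the numerator and denominator: v_19(912247/13) = 4. Step 2 — apply |x|_p = p^{-v_p(x)} = 19^{-4} = 1/130321.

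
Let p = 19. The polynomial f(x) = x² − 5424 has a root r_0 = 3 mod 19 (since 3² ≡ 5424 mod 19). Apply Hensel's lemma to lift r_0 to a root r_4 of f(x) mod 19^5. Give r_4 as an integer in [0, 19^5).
r_4 = 587350 (mod 2476099)

Hensel's recurrence: r_{i+1} = r_i − f(r_i)·(f′(r_i))^{-1} mod 19^{i+2}, with f′(x) = 2x. Iterate:
  r_0 = 3 (mod 19)
  r_1 = 3 (mod 361)
  r_2 = 4335 (mod 6859)
  r_3 = 66066 (mod 130321)
  r_4 = 587350 (mod 2476099)
Final: r_4 = 587350, and one checks f(r_4) ≡ 0 mod 19^5.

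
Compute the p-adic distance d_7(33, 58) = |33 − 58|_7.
d_7(33, 58) = 1

Step 1 — x − y = 33 − 58 = -25. Step 2 — v_7(-25) = 0 (factor: -25 = −(7^0 · 25); the sign does not affect v_p). Step 3 — |x − y|_7 = 7^{0} = 1.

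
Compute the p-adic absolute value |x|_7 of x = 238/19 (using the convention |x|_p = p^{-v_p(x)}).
|238/19|_7 = 1/7

Step 1 — compute v_7(x) by factoring powers of 7 out of the numerator and denominator: v_7(238/19) = 1. Step 2 — apply |x|_p = p^{-v_p(x)} = 7^{-1} = 1/7.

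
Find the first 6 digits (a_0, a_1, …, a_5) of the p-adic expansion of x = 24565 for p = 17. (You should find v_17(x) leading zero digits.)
(a_0, …, a_5) = (0, 0, 0, 5, 0, 0)

v_17(24565) = 3, so a_0 = ... = a_2 = 0. Factor out: x = 17^3 · u with u = 5 a unit in ℤ_17. Expand u iteratively via a_{v+i} = u_i mod 17, u_{i+1} = (u_i − a_{v+i})/17:
  u_0 = 5;  a_3 = 5;  u_1 = (u_0 − 5)/17 = 0
  u_1 = 0;  a_4 = 0;  u_2 = (u_1 − 0)/17 = 0
  u_2 = 0;  a_5 = 0;  u_3 = (u_2 − 0)/17 = 0
Digits: (0, 0, 0, 5, 0, 0).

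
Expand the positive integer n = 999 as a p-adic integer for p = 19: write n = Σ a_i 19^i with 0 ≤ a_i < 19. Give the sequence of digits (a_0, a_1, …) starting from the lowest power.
(a_0, a_1, …) = (11, 14, 2)

Repeated division by 19 gives the digits low-to-high: 999 = 11 + 14·19^1 + 2·19^2. Digit sequence: (11, 14, 2).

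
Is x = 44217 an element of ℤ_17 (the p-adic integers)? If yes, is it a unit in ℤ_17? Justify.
x ∈ ℤ_17 but not a unit; v_17(x) = 3 > 0

ℤ_17 = {x ∈ ℚ_17 : v_17(x) ≥ 0} and ℤ_17^× = {x ∈ ℤ_17 : v_17(x) = 0}. Here v_17(44217) = v_17(num) − v_17(den) = 3; compare against these criteria.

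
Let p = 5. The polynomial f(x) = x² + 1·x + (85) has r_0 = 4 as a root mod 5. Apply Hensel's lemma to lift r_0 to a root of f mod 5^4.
r_3 = 559 (mod 625)

Hensel: r_{i+1} = r_i − f(r_i)·(f′(r_i))^{-1} mod 5^{i+2}, f′(x) = 2x + 1. Iterate:
  r_0 = 4 (mod 5)
  r_1 = 9 (mod 25)
  r_2 = 59 (mod 125)
  r_3 = 559 (mod 625)
Final: r = 559 satisfies f(r) ≡ 0 mod 5^4.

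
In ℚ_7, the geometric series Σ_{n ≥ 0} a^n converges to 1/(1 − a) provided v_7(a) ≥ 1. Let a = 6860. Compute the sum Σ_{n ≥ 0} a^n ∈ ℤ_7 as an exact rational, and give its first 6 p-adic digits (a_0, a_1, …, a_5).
Σ a^n = 1/(1 − a) = -1/6859;  first 6 digits = (1, 0, 0, 6, 2, 0)

v_7(a) = 3 ≥ 1, so the series converges in ℤ_7 to 1/(1 − a) = 1/(1 − 6860) = -1/6859. Expand this rational in ℤ_7: compute digits iteratively via d_i = x_i mod 7, x_{i+1} = (x_i − d_i)/7. The first 6 digits are (1, 0, 0, 6, 2, 0).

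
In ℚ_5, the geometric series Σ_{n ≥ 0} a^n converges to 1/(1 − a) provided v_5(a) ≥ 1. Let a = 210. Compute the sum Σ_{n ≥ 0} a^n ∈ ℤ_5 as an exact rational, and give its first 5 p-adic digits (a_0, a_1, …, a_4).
Σ a^n = 1/(1 − a) = -1/209;  first 5 digits = (1, 2, 2, 2, 4)

v_5(a) = 1 ≥ 1, so the series converges in ℤ_5 to 1/(1 − a) = 1/(1 − 210) = -1/209. Expand this rational in ℤ_5: compute digits iteratively via d_i = x_i mod 5, x_{i+1} = (x_i − d_i)/5. The first 5 digits are (1, 2, 2, 2, 4).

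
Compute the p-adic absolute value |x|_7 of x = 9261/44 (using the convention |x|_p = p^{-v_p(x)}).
|9261/44|_7 = 1/343

Step 1 — compute v_7(x) by factoring powers of 7 out of the numerator and denominator: v_7(9261/44) = 3. Step 2 — apply |x|_p = p^{-v_p(x)} = 7^{-3} = 1/343.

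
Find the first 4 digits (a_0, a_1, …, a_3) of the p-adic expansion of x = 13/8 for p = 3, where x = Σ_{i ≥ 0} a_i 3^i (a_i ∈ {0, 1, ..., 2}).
(a_0, …, a_3) = (2, 1, 0, 1)

v_3(13/8) = 0 (numerator and denominator both coprime to 3), so x ∈ ℤ_3^×. Compute digits iteratively via a_i = x_i mod 3, x_{i+1} = (x_i − a_i)/3, with x_0 = x:
  x_0 = 13/8;  a_0 = 2;  x_1 = (x_0 − 2)/3 = -1/8
  x_1 = -1/8;  a_1 = 1;  x_2 = (x_1 − 1)/3 = -3/8
  x_2 = -3/8;  a_2 = 0;  x_3 = (x_2 − 0)/3 = -1/8
  x_3 = -1/8;  a_3 = 1;  x_4 = (x_3 − 1)/3 = -3/8
Digits: (2, 1, 0, 1).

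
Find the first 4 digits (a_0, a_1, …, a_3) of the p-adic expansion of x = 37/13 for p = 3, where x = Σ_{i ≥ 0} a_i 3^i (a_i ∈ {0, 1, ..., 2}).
(a_0, …, a_3) = (1, 2, 0, 1)

v_3(37/13) = 0 (numerator and denominator both coprime to 3), so x ∈ ℤ_3^×. Compute digits iteratively via a_i = x_i mod 3, x_{i+1} = (x_i − a_i)/3, with x_0 = x:
  x_0 = 37/13;  a_0 = 1;  x_1 = (x_0 − 1)/3 = 8/13
  x_1 = 8/13;  a_1 = 2;  x_2 = (x_1 − 2)/3 = -6/13
  x_2 = -6/13;  a_2 = 0;  x_3 = (x_2 − 0)/3 = -2/13
  x_3 = -2/13;  a_3 = 1;  x_4 = (x_3 − 1)/3 = -5/13
Digits: (1, 2, 0, 1).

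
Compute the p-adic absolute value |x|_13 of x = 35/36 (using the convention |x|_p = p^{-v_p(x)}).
|35/36|_13 = 1

Step 1 — compute v_13(x) by factoring powers of 13 out of the numerator and denominator: v_13(35/36) = 0. Step 2 — apply |x|_p = p^{-v_p(x)} = 13^{0} = 1.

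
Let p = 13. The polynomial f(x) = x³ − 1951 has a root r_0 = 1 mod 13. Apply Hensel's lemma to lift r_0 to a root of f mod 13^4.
r_3 = 15354 (mod 28561)

Hensel: r_{i+1} = r_i − f(r_i)/f′(r_i) mod 13^{i+2}, where f′(x) = 3x². Iterate:
  r_0 = 1 (mod 13)
  r_1 = 144 (mod 169)
  r_2 = 2172 (mod 2197)
  r_3 = 15354 (mod 28561)
Final: r = 15354 with f(r) ≡ 0 mod 13^4.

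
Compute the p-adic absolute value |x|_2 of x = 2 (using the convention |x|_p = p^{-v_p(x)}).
|2|_2 = 1/2

Step 1 — compute v_2(x) by factoring powers of 2 out of the numerator and denominator: v_2(2) = 1. Step 2 — apply |x|_p = p^{-v_p(x)} = 2^{-1} = 1/2.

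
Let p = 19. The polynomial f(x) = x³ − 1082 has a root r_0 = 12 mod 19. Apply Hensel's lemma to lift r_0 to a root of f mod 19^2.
r_1 = 69 (mod 361)

Hensel: r_{i+1} = r_i − f(r_i)/f′(r_i) mod 19^{i+2}, where f′(x) = 3x². Iterate:
  r_0 = 12 (mod 19)
  r_1 = 69 (mod 361)
Final: r = 69 with f(r) ≡ 0 mod 19^2.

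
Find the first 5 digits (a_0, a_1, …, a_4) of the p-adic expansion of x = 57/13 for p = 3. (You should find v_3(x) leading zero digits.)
(a_0, …, a_4) = (0, 1, 2, 1, 2)

v_3(57/13) = 1, so a_0 = ... = a_0 = 0. Factor out: x = 3^1 · u with u = 19/13 a unit in ℤ_3. Expand u iteratively via a_{v+i} = u_i mod 3, u_{i+1} = (u_i − a_{v+i})/3:
  u_0 = 19/13;  a_1 = 1;  u_1 = (u_0 − 1)/3 = 2/13
  u_1 = 2/13;  a_2 = 2;  u_2 = (u_1 − 2)/3 = -8/13
  u_2 = -8/13;  a_3 = 1;  u_3 = (u_2 − 1)/3 = -7/13
  u_3 = -7/13;  a_4 = 2;  u_4 = (u_3 − 2)/3 = -11/13
Digits: (0, 1, 2, 1, 2).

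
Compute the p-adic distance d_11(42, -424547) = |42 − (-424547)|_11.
d_11(42, -424547) = 1/14641

Step 1 — x − y = 42 − (-424547) = 424589. Step 2 — v_11(424589) = 4 (factor: 424589 = (11^4 · 29); the sign does not affect v_p). Step 3 — |x − y|_11 = 11^{-4} = 1/14641.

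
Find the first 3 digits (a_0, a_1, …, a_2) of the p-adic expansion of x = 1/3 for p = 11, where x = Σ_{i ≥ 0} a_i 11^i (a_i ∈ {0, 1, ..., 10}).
(a_0, …, a_2) = (4, 7, 3)

v_11(1/3) = 0 (numerator and denominator both coprime to 11), so x ∈ ℤ_11^×. Compute digits iteratively via a_i = x_i mod 11, x_{i+1} = (x_i − a_i)/11, with x_0 = x:
  x_0 = 1/3;  a_0 = 4;  x_1 = (x_0 − 4)/11 = -1/3
  x_1 = -1/3;  a_1 = 7;  x_2 = (x_1 − 7)/11 = -2/3
  x_2 = -2/3;  a_2 = 3;  x_3 = (x_2 − 3)/11 = -1/3
Digits: (4, 7, 3).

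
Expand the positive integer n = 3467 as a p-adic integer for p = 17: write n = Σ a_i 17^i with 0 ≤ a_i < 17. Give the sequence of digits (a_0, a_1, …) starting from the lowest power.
(a_0, a_1, …) = (16, 16, 11)

Repeated division by 17 gives the digits low-to-high: 3467 = 16 + 16·17^1 + 11·17^2. Digit sequence: (16, 16, 11).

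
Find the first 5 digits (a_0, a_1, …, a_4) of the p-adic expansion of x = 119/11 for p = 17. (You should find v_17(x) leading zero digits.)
(a_0, …, a_4) = (0, 13, 7, 15, 13)

v_17(119/11) = 1, so a_0 = ... = a_0 = 0. Factor out: x = 17^1 · u with u = 7/11 a unit in ℤ_17. Expand u iteratively via a_{v+i} = u_i mod 17, u_{i+1} = (u_i − a_{v+i})/17:
  u_0 = 7/11;  a_1 = 13;  u_1 = (u_0 − 13)/17 = -8/11
  u_1 = -8/11;  a_2 = 7;  u_2 = (u_1 − 7)/17 = -5/11
  u_2 = -5/11;  a_3 = 15;  u_3 = (u_2 − 15)/17 = -10/11
  u_3 = -10/11;  a_4 = 13;  u_4 = (u_3 − 13)/17 = -9/11
Digits: (0, 13, 7, 15, 13).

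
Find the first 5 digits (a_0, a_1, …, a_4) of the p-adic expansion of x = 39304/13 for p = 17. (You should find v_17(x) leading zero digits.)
(a_0, …, a_4) = (0, 0, 0, 15, 7)

v_17(39304/13) = 3, so a_0 = ... = a_2 = 0. Factor out: x = 17^3 · u with u = 8/13 a unit in ℤ_17. Expand u iteratively via a_{v+i} = u_i mod 17, u_{i+1} = (u_i − a_{v+i})/17:
  u_0 = 8/13;  a_3 = 15;  u_1 = (u_0 − 15)/17 = -11/13
  u_1 = -11/13;  a_4 = 7;  u_2 = (u_1 − 7)/17 = -6/13
Digits: (0, 0, 0, 15, 7).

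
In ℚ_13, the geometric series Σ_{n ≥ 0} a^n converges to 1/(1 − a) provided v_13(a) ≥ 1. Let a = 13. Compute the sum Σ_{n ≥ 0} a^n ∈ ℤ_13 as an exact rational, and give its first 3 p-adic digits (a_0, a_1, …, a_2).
Σ a^n = 1/(1 − a) = -1/12;  first 3 digits = (1, 1, 1)

v_13(a) = 1 ≥ 1, so the series converges in ℤ_13 to 1/(1 − a) = 1/(1 − 13) = -1/12. Expand this rational in ℤ_13: compute digits iteratively via d_i = x_i mod 13, x_{i+1} = (x_i − d_i)/13. The first 3 digits are (1, 1, 1).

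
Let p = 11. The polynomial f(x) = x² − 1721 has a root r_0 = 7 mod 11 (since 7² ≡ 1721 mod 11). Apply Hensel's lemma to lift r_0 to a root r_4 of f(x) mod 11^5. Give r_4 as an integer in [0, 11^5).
r_4 = 7179 (mod 161051)

Hensel's recurrence: r_{i+1} = r_i − f(r_i)·(f′(r_i))^{-1} mod 11^{i+2}, with f′(x) = 2x. Iterate:
  r_0 = 7 (mod 11)
  r_1 = 40 (mod 121)
  r_2 = 524 (mod 1331)
  r_3 = 7179 (mod 14641)
  r_4 = 7179 (mod 161051)
Final: r_4 = 7179, and one checks f(r_4) ≡ 0 mod 11^5.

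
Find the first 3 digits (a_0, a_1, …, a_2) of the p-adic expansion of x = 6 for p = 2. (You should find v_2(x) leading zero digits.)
(a_0, …, a_2) = (0, 1, 1)

v_2(6) = 1, so a_0 = ... = a_0 = 0. Factor out: x = 2^1 · u with u = 3 a unit in ℤ_2. Expand u iteratively via a_{v+i} = u_i mod 2, u_{i+1} = (u_i − a_{v+i})/2:
  u_0 = 3;  a_1 = 1;  u_1 = (u_0 − 1)/2 = 1
  u_1 = 1;  a_2 = 1;  u_2 = (u_1 − 1)/2 = 0
Digits: (0, 1, 1).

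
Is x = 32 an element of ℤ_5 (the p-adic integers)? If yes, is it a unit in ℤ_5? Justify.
x ∈ ℤ_5^× (unit); v_5(x) = 0

ℤ_5 = {x ∈ ℚ_5 : v_5(x) ≥ 0} and ℤ_5^× = {x ∈ ℤ_5 : v_5(x) = 0}. Here v_5(32) = v_5(num) − v_5(den) = 0; compare against these criteria.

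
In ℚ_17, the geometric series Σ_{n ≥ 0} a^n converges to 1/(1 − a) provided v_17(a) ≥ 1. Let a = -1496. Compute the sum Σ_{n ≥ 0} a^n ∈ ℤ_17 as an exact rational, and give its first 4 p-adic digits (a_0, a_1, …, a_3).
Σ a^n = 1/(1 − a) = 1/1497;  first 4 digits = (1, 14, 3, 3)

v_17(a) = 1 ≥ 1, so the series converges in ℤ_17 to 1/(1 − a) = 1/(1 − (-1496)) = 1/1497. Expand this rational in ℤ_17: compute digits iteratively via d_i = x_i mod 17, x_{i+1} = (x_i − d_i)/17. The first 4 digits are (1, 14, 3, 3).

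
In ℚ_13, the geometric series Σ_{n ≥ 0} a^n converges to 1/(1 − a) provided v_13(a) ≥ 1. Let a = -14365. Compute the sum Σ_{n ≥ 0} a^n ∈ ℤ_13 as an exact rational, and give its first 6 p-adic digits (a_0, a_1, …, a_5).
Σ a^n = 1/(1 − a) = 1/14366;  first 6 digits = (1, 0, 6, 6, 9, 9)

v_13(a) = 2 ≥ 1, so the series converges in ℤ_13 to 1/(1 − a) = 1/(1 − (-14365)) = 1/14366. Expand this rational in ℤ_13: compute digits iteratively via d_i = x_i mod 13, x_{i+1} = (x_i − d_i)/13. The first 6 digits are (1, 0, 6, 6, 9, 9).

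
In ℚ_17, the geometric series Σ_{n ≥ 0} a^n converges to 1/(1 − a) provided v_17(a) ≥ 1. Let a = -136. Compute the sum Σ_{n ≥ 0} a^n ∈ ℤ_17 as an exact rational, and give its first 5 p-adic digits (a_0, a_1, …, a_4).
Σ a^n = 1/(1 − a) = 1/137;  first 5 digits = (1, 9, 12, 1, 3)

v_17(a) = 1 ≥ 1, so the series converges in ℤ_17 to 1/(1 − a) = 1/(1 − (-136)) = 1/137. Expand this rational in ℤ_17: compute digits iteratively via d_i = x_i mod 17, x_{i+1} = (x_i − d_i)/17. The first 5 digits are (1, 9, 12, 1, 3).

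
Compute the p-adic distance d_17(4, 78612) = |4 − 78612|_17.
d_17(4, 78612) = 1/4913

Step 1 — x − y = 4 − 78612 = -78608. Step 2 — v_17(-78608) = 3 (factor: -78608 = −(17^3 · 16); the sign does not affect v_p). Step 3 — |x − y|_17 = 17^{-3} = 1/4913.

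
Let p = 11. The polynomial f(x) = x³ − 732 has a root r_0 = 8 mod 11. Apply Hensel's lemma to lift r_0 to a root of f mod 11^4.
r_3 = 4287 (mod 14641)

Hensel: r_{i+1} = r_i − f(r_i)/f′(r_i) mod 11^{i+2}, where f′(x) = 3x². Iterate:
  r_0 = 8 (mod 11)
  r_1 = 52 (mod 121)
  r_2 = 294 (mod 1331)
  r_3 = 4287 (mod 14641)
Final: r = 4287 with f(r) ≡ 0 mod 11^4.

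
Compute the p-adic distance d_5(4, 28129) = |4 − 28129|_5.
d_5(4, 28129) = 1/3125

Step 1 — x − y = 4 − 28129 = -28125. Step 2 — v_5(-28125) = 5 (factor: -28125 = −(5^5 · 9); the sign does not affect v_p). Step 3 — |x − y|_5 = 5^{-5} = 1/3125.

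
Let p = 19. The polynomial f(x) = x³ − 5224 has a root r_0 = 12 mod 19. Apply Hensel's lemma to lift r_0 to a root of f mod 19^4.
r_3 = 64365 (mod 130321)

Hensel: r_{i+1} = r_i − f(r_i)/f′(r_i) mod 19^{i+2}, where f′(x) = 3x². Iterate:
  r_0 = 12 (mod 19)
  r_1 = 107 (mod 361)
  r_2 = 2634 (mod 6859)
  r_3 = 64365 (mod 130321)
Final: r = 64365 with f(r) ≡ 0 mod 19^4.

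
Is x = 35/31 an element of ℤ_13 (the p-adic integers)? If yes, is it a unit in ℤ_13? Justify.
x ∈ ℤ_13^× (unit); v_13(x) = 0

ℤ_13 = {x ∈ ℚ_13 : v_13(x) ≥ 0} and ℤ_13^× = {x ∈ ℤ_13 : v_13(x) = 0}. Here v_13(35/31) = v_13(num) − v_13(den) = 0; compare against these criteria.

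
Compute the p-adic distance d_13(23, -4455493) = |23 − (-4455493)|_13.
d_13(23, -4455493) = 1/371293

Step 1 — x − y = 23 − (-4455493) = 4455516. Step 2 — v_13(4455516) = 5 (factor: 4455516 = (13^5 · 12); the sign does not affect v_p). Step 3 — |x − y|_13 = 13^{-5} = 1/371293.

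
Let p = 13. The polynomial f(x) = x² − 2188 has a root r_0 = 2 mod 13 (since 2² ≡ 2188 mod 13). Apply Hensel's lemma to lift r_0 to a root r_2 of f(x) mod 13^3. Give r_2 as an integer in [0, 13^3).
r_2 = 717 (mod 2197)

Hensel's recurrence: r_{i+1} = r_i − f(r_i)·(f′(r_i))^{-1} mod 13^{i+2}, with f′(x) = 2x. Iterate:
  r_0 = 2 (mod 13)
  r_1 = 41 (mod 169)
  r_2 = 717 (mod 2197)
Final: r_2 = 717, and one checks f(r_2) ≡ 0 mod 13^3.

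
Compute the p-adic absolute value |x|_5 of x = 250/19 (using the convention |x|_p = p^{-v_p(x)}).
|250/19|_5 = 1/125

Step 1 — compute v_5(x) by factoring powers of 5 out of the numerator and denominator: v_5(250/19) = 3. Step 2 — apply |x|_p = p^{-v_p(x)} = 5^{-3} = 1/125.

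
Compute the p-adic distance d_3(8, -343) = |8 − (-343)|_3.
d_3(8, -343) = 1/27

Step 1 — x − y = 8 − (-343) = 351. Step 2 — v_3(351) = 3 (factor: 351 = (3^3 · 13); the sign does not affect v_p). Step 3 — |x − y|_3 = 3^{-3} = 1/27.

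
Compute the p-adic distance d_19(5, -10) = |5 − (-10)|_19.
d_19(5, -10) = 1

Step 1 — x − y = 5 − (-10) = 15. Step 2 — v_19(15) = 0 (factor: 15 = (19^0 · 15); the sign does not affect v_p). Step 3 — |x − y|_19 = 19^{0} = 1.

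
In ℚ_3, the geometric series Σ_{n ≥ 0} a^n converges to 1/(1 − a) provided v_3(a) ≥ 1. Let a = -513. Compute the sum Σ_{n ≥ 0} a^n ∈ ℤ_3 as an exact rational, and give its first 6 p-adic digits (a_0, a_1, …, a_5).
Σ a^n = 1/(1 − a) = 1/514;  first 6 digits = (1, 0, 0, 2, 2, 0)

v_3(a) = 3 ≥ 1, so the series converges in ℤ_3 to 1/(1 − a) = 1/(1 − (-513)) = 1/514. Expand this rational in ℤ_3: compute digits iteratively via d_i = x_i mod 3, x_{i+1} = (x_i − d_i)/3. The first 6 digits are (1, 0, 0, 2, 2, 0).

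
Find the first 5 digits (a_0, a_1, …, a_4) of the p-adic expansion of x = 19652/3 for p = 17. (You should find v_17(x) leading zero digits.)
(a_0, …, a_4) = (0, 0, 0, 7, 11)

v_17(19652/3) = 3, so a_0 = ... = a_2 = 0. Factor out: x = 17^3 · u with u = 4/3 a unit in ℤ_17. Expand u iteratively via a_{v+i} = u_i mod 17, u_{i+1} = (u_i − a_{v+i})/17:
  u_0 = 4/3;  a_3 = 7;  u_1 = (u_0 − 7)/17 = -1/3
  u_1 = -1/3;  a_4 = 11;  u_2 = (u_1 − 11)/17 = -2/3
Digits: (0, 0, 0, 7, 11).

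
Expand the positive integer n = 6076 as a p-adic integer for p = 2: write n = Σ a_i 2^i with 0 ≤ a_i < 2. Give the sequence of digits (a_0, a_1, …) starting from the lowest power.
(a_0, a_1, …) = (0, 0, 1, 1, 1, 1, 0, 1, 1, 1, 1, 0, 1)

Repeated division by 2 gives the digits low-to-high: 6076 = 1·2^2 + 1·2^3 + 1·2^4 + 1·2^5 + 1·2^7 + 1·2^8 + 1·2^9 + 1·2^10 + 1·2^12. Digit sequence: (0, 0, 1, 1, 1, 1, 0, 1, 1, 1, 1, 0, 1).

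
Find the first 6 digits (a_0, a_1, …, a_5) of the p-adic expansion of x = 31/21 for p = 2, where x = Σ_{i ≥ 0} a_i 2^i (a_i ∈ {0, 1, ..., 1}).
(a_0, …, a_5) = (1, 1, 0, 0, 0, 1)

v_2(31/21) = 0 (numerator and denominator both coprime to 2), so x ∈ ℤ_2^×. Compute digits iteratively via a_i = x_i mod 2, x_{i+1} = (x_i − a_i)/2, with x_0 = x:
  x_0 = 31/21;  a_0 = 1;  x_1 = (x_0 − 1)/2 = 5/21
  x_1 = 5/21;  a_1 = 1;  x_2 = (x_1 − 1)/2 = -8/21
  x_2 = -8/21;  a_2 = 0;  x_3 = (x_2 − 0)/2 = -4/21
  x_3 = -4/21;  a_3 = 0;  x_4 = (x_3 − 0)/2 = -2/21
  x_4 = -2/21;  a_4 = 0;  x_5 = (x_4 − 0)/2 = -1/21
  x_5 = -1/21;  a_5 = 1;  x_6 = (x_5 − 1)/2 = -11/21
Digits: (1, 1, 0, 0, 0, 1).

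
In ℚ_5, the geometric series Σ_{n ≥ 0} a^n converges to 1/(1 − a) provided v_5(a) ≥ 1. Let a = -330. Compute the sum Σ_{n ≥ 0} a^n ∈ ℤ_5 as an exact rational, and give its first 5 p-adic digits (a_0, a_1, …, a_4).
Σ a^n = 1/(1 − a) = 1/331;  first 5 digits = (1, 4, 2, 2, 0)

v_5(a) = 1 ≥ 1, so the series converges in ℤ_5 to 1/(1 − a) = 1/(1 − (-330)) = 1/331. Expand this rational in ℤ_5: compute digits iteratively via d_i = x_i mod 5, x_{i+1} = (x_i − d_i)/5. The first 5 digits are (1, 4, 2, 2, 0).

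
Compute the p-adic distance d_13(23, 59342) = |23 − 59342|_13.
d_13(23, 59342) = 1/2197

Step 1 — x − y = 23 − 59342 = -59319. Step 2 — v_13(-59319) = 3 (factor: -59319 = −(13^3 · 27); the sign does not affect v_p). Step 3 — |x − y|_13 = 13^{-3} = 1/2197.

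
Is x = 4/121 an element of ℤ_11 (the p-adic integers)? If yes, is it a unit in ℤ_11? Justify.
x ∉ ℤ_11 (v_11(x) = -2 < 0)

ℤ_11 = {x ∈ ℚ_11 : v_11(x) ≥ 0} and ℤ_11^× = {x ∈ ℤ_11 : v_11(x) = 0}. Here v_11(4/121) = v_11(num) − v_11(den) = -2; compare against these criteria.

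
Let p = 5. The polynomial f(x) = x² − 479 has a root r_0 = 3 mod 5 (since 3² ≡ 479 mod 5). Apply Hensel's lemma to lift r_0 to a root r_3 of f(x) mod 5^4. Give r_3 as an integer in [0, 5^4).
r_3 = 348 (mod 625)

Hensel's recurrence: r_{i+1} = r_i − f(r_i)·(f′(r_i))^{-1} mod 5^{i+2}, with f′(x) = 2x. Iterate:
  r_0 = 3 (mod 5)
  r_1 = 23 (mod 25)
  r_2 = 98 (mod 125)
  r_3 = 348 (mod 625)
Final: r_3 = 348, and one checks f(r_3) ≡ 0 mod 5^4.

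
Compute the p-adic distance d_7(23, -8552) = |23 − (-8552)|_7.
d_7(23, -8552) = 1/343

Step 1 — x − y = 23 − (-8552) = 8575. Step 2 — v_7(8575) = 3 (factor: 8575 = (7^3 · 25); the sign does not affect v_p). Step 3 — |x − y|_7 = 7^{-3} = 1/343.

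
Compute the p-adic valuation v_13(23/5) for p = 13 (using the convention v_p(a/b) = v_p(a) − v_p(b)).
v_13(23/5) = 0

Factor powers of 13 from the numerator and denominator of the reduced fraction: 23 = 13^0 · 23 and 5 = 13^0 · 5. Apply v_p(a/b) = v_p(a) − v_p(b): v_13(23/5) = 0 − 0 = 0.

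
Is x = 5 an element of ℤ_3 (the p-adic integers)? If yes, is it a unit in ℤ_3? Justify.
x ∈ ℤ_3^× (unit); v_3(x) = 0

ℤ_3 = {x ∈ ℚ_3 : v_3(x) ≥ 0} and ℤ_3^× = {x ∈ ℤ_3 : v_3(x) = 0}. Here v_3(5) = v_3(num) − v_3(den) = 0; compare against these criteria.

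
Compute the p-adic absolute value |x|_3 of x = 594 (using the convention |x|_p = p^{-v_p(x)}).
|594|_3 = 1/27

Step 1 — compute v_3(x) by factoring powers of 3 out of the numerator and denominator: v_3(594) = 3. Step 2 — apply |x|_p = p^{-v_p(x)} = 3^{-3} = 1/27.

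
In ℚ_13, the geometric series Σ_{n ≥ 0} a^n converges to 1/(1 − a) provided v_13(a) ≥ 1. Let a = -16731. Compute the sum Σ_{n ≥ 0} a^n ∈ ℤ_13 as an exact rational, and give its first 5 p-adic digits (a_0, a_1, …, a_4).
Σ a^n = 1/(1 − a) = 1/16732;  first 5 digits = (1, 0, 5, 5, 11)

v_13(a) = 2 ≥ 1, so the series converges in ℤ_13 to 1/(1 − a) = 1/(1 − (-16731)) = 1/16732. Expand this rational in ℤ_13: compute digits iteratively via d_i = x_i mod 13, x_{i+1} = (x_i − d_i)/13. The first 5 digits are (1, 0, 5, 5, 11).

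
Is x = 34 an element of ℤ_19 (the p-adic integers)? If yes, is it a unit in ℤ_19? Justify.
x ∈ ℤ_19^× (unit); v_19(x) = 0

ℤ_19 = {x ∈ ℚ_19 : v_19(x) ≥ 0} and ℤ_19^× = {x ∈ ℤ_19 : v_19(x) = 0}. Here v_19(34) = v_19(num) − v_19(den) = 0; compare against these criteria.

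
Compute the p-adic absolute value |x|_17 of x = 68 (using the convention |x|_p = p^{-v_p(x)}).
|68|_17 = 1/17

Step 1 — compute v_17(x) by factoring powers of 17 out of the numerator and denominator: v_17(68) = 1. Step 2 — apply |x|_p = p^{-v_p(x)} = 17^{-1} = 1/17.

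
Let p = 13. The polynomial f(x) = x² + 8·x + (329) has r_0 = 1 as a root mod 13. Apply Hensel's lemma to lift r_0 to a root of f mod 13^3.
r_2 = 846 (mod 2197)

Hensel: r_{i+1} = r_i − f(r_i)·(f′(r_i))^{-1} mod 13^{i+2}, f′(x) = 2x + 8. Iterate:
  r_0 = 1 (mod 13)
  r_1 = 1 (mod 169)
  r_2 = 846 (mod 2197)
Final: r = 846 satisfies f(r) ≡ 0 mod 13^3.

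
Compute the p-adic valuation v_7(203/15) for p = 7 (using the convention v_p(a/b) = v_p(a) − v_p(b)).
v_7(203/15) = 1

Factor powers of 7 from the numerator and denominator of the reduced fraction: 203 = 7^1 · 29 and 15 = 7^0 · 15. Apply v_p(a/b) = v_p(a) − v_p(b): v_7(203/15) = 1 − 0 = 1.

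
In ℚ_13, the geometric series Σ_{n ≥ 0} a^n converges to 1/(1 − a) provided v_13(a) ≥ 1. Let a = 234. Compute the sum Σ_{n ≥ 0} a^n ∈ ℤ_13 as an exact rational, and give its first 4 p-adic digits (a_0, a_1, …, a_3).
Σ a^n = 1/(1 − a) = -1/233;  first 4 digits = (1, 5, 0, 7)

v_13(a) = 1 ≥ 1, so the series converges in ℤ_13 to 1/(1 − a) = 1/(1 − 234) = -1/233. Expand this rational in ℤ_13: compute digits iteratively via d_i = x_i mod 13, x_{i+1} = (x_i − d_i)/13. The first 4 digits are (1, 5, 0, 7).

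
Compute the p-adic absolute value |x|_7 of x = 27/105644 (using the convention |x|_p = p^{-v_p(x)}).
|27/105644|_7 = 2401

Step 1 — compute v_7(x) by factoring powers of 7 out of the numerator and denominator: v_7(27/105644) = -4. Step 2 — apply |x|_p = p^{-v_p(x)} = 7^{4} = 2401.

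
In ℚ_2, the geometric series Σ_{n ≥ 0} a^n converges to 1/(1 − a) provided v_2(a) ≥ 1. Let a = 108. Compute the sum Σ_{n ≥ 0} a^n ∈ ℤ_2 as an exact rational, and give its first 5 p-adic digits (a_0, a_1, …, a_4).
Σ a^n = 1/(1 − a) = -1/107;  first 5 digits = (1, 0, 1, 1, 1)

v_2(a) = 2 ≥ 1, so the series converges in ℤ_2 to 1/(1 − a) = 1/(1 − 108) = -1/107. Expand this rational in ℤ_2: compute digits iteratively via d_i = x_i mod 2, x_{i+1} = (x_i − d_i)/2. The first 5 digits are (1, 0, 1, 1, 1).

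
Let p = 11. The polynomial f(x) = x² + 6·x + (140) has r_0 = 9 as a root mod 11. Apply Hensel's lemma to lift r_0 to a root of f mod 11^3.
r_2 = 416 (mod 1331)

Hensel: r_{i+1} = r_i − f(r_i)·(f′(r_i))^{-1} mod 11^{i+2}, f′(x) = 2x + 6. Iterate:
  r_0 = 9 (mod 11)
  r_1 = 53 (mod 121)
  r_2 = 416 (mod 1331)
Final: r = 416 satisfies f(r) ≡ 0 mod 11^3.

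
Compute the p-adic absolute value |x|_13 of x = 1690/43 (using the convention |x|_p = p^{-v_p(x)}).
|1690/43|_13 = 1/169

Step 1 — compute v_13(x) by factoring powers of 13 out of the numerator and denominator: v_13(1690/43) = 2. Step 2 — apply |x|_p = p^{-v_p(x)} = 13^{-2} = 1/169.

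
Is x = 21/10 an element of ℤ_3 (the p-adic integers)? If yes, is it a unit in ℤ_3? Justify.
x ∈ ℤ_3 but not a unit; v_3(x) = 1 > 0

ℤ_3 = {x ∈ ℚ_3 : v_3(x) ≥ 0} and ℤ_3^× = {x ∈ ℤ_3 : v_3(x) = 0}. Here v_3(21/10) = v_3(num) − v_3(den) = 1; compare against these criteria.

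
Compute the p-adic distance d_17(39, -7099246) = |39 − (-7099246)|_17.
d_17(39, -7099246) = 1/1419857

Step 1 — x − y = 39 − (-7099246) = 7099285. Step 2 — v_17(7099285) = 5 (factor: 7099285 = (17^5 · 5); the sign does not affect v_p). Step 3 — |x − y|_17 = 17^{-5} = 1/1419857.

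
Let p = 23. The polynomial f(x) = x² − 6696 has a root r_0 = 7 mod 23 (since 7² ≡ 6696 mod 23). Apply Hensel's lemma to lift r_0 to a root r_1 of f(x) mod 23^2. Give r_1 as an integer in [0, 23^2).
r_1 = 444 (mod 529)

Hensel's recurrence: r_{i+1} = r_i − f(r_i)·(f′(r_i))^{-1} mod 23^{i+2}, with f′(x) = 2x. Iterate:
  r_0 = 7 (mod 23)
  r_1 = 444 (mod 529)
Final: r_1 = 444, and one checks f(r_1) ≡ 0 mod 23^2.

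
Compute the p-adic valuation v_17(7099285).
v_17(7099285) = 5

v_17(n) is the largest exponent k such that 17^k divides n. Factor out: 7099285 = 17^5 · 5. (Sign doesn't affect v_p.) So v_17(7099285) = 5.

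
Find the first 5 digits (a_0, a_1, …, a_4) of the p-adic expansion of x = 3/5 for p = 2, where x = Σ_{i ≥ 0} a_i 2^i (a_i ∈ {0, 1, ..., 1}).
(a_0, …, a_4) = (1, 1, 1, 0, 0)

v_2(3/5) = 0 (numerator and denominator both coprime to 2), so x ∈ ℤ_2^×. Compute digits iteratively via a_i = x_i mod 2, x_{i+1} = (x_i − a_i)/2, with x_0 = x:
  x_0 = 3/5;  a_0 = 1;  x_1 = (x_0 − 1)/2 = -1/5
  x_1 = -1/5;  a_1 = 1;  x_2 = (x_1 − 1)/2 = -3/5
  x_2 = -3/5;  a_2 = 1;  x_3 = (x_2 − 1)/2 = -4/5
  x_3 = -4/5;  a_3 = 0;  x_4 = (x_3 − 0)/2 = -2/5
  x_4 = -2/5;  a_4 = 0;  x_5 = (x_4 − 0)/2 = -1/5
Digits: (1, 1, 1, 0, 0).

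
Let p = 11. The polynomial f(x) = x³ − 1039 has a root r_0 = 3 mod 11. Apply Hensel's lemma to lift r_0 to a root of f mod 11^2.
r_1 = 36 (mod 121)

Hensel: r_{i+1} = r_i − f(r_i)/f′(r_i) mod 11^{i+2}, where f′(x) = 3x². Iterate:
  r_0 = 3 (mod 11)
  r_1 = 36 (mod 121)
Final: r = 36 with f(r) ≡ 0 mod 11^2.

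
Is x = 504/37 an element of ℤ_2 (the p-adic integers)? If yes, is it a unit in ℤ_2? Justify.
x ∈ ℤ_2 but not a unit; v_2(x) = 3 > 0

ℤ_2 = {x ∈ ℚ_2 : v_2(x) ≥ 0} and ℤ_2^× = {x ∈ ℤ_2 : v_2(x) = 0}. Here v_2(504/37) = v_2(num) − v_2(den) = 3; compare against these criteria.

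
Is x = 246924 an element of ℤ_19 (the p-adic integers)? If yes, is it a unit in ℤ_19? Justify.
x ∈ ℤ_19 but not a unit; v_19(x) = 3 > 0

ℤ_19 = {x ∈ ℚ_19 : v_19(x) ≥ 0} and ℤ_19^× = {x ∈ ℤ_19 : v_19(x) = 0}. Here v_19(246924) = v_19(num) − v_19(den) = 3; compare against these criteria.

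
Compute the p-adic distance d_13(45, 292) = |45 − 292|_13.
d_13(45, 292) = 1/13

Step 1 — x − y = 45 − 292 = -247. Step 2 — v_13(-247) = 1 (factor: -247 = −(13^1 · 19); the sign does not affect v_p). Step 3 — |x − y|_13 = 13^{-1} = 1/13.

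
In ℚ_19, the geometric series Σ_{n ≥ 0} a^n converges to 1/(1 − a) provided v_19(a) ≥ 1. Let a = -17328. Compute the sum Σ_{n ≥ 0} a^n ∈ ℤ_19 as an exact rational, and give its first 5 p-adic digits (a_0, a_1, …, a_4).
Σ a^n = 1/(1 − a) = 1/17329;  first 5 digits = (1, 0, 9, 16, 4)

v_19(a) = 2 ≥ 1, so the series converges in ℤ_19 to 1/(1 − a) = 1/(1 − (-17328)) = 1/17329. Expand this rational in ℤ_19: compute digits iteratively via d_i = x_i mod 19, x_{i+1} = (x_i − d_i)/19. The first 5 digits are (1, 0, 9, 16, 4).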